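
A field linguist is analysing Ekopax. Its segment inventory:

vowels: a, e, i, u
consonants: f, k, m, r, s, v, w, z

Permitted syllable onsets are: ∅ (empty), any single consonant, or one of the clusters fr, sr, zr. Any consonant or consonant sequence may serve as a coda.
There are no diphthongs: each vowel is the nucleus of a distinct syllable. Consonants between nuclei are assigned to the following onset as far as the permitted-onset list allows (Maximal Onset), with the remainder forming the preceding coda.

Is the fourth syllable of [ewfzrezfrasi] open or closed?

Vowels present: e, e, a, i; each is a nucleus, giving 4 syllables.
Between /e/ (V1) and /e/ (V2): /wfzr/; trying suffixes from longest down, /zr/ is the first permitted one, so coda /wf/ | onset /zr/.
Between /e/ (V2) and /a/ (V3): cluster /zfr/ — the longest permitted-onset suffix is /fr/; onset = /fr/, preceding coda = /z/.
Between /a/ (V3) and /i/ (V4): just /s/ — single C goes to the following onset.
So the parse is ewf.zrez.fra.si.
Syllable 4 is /si/; it ends in its nucleus with no coda, so it is open.

open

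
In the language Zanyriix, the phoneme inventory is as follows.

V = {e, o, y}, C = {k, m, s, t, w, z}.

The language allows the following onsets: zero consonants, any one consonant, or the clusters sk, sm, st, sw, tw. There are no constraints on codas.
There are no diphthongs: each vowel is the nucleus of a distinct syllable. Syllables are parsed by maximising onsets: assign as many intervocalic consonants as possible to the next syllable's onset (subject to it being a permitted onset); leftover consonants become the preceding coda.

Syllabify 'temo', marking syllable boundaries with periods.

The vowels are e, o — 2 nuclei, so 2 syllables.
/e…o/ gap (V1→V2): /m/ is a single consonant, so it becomes the next onset.

te.mo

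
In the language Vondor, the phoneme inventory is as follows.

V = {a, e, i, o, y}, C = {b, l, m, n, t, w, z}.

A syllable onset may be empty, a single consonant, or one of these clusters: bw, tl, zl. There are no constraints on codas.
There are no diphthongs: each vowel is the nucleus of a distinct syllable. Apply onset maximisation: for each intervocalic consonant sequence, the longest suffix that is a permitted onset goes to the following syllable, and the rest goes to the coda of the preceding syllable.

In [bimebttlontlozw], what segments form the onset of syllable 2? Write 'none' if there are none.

m

Vowels present: i, e, o, o; each is a nucleus, giving 4 syllables.
Between /i/ (V1) and /e/ (V2): /m/ → onset of the next syllable (single consonants are always licit onsets).
Between /e/ (V2) and /o/ (V3): /bttl/ splits as /bt/ + /tl/ (/tl/ is the longest suffix that is a licit onset).
Between /o/ (V3) and /o/ (V4): /ntl/ — longest licit onset from the right is /tl/, leaving /n/ as coda.
Result: bi.mebt.tlon.tlozw.
Syllable 2 is /mebt/: onset /m/, nucleus /e/, coda /bt/.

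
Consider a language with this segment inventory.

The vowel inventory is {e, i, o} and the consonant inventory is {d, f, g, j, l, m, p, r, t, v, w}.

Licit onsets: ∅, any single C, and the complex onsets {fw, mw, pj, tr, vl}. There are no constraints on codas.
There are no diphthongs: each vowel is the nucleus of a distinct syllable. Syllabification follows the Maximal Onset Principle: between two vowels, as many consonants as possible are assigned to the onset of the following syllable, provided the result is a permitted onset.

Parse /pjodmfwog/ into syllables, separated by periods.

pjodm.fwog

Vowels present: o, o; each is a nucleus, giving 2 syllables.
Between /o/ (V1) and /o/ (V2): /dmfw/ splits as /dm/ + /fw/ (/fw/ is the longest suffix that is a licit onset).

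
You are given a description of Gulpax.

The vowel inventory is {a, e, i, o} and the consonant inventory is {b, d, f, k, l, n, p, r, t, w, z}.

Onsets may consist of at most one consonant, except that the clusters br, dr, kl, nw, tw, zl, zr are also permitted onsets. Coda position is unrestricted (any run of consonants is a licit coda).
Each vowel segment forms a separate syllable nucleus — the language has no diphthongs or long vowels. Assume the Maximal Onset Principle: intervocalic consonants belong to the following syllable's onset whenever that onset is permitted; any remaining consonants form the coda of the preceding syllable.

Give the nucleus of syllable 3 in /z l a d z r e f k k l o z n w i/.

The vowels are a, e, o, i — 4 nuclei, so 4 syllables.
The third nucleus (vowel 3 from the left) is /o/.

o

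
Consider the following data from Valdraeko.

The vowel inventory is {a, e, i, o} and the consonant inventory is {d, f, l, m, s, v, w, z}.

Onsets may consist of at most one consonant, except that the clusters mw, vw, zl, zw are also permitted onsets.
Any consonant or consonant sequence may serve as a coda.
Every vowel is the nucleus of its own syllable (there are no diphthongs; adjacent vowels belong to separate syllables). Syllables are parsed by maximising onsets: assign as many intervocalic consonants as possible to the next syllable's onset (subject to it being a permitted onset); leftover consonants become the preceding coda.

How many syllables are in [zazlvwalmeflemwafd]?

The vowels are a, a, e, e, a — 5 nuclei, so 5 syllables.

5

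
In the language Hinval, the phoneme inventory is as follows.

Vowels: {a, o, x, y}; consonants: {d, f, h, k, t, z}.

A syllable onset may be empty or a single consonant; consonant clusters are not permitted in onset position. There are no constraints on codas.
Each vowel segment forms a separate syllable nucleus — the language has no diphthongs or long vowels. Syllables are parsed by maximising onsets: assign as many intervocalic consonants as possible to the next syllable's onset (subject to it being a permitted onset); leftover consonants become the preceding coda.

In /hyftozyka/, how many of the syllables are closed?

Vowels present: y, o, y, a; each is a nucleus, giving 4 syllables.
σ1/σ2 boundary: /ft/ splits as /f/ + /t/ (/t/ is the longest suffix that is a licit onset).
σ2/σ3 boundary: /z/ is a single consonant, so it becomes the next onset.
σ3/σ4 boundary: /k/ is a single consonant, so it becomes the next onset.
Syllabification: hyf.to.zy.ka.
Classifying each syllable: /hyf/ (closed), /to/ (open), /zy/ (open), /ka/ (open).
Closed syllables: 1.

1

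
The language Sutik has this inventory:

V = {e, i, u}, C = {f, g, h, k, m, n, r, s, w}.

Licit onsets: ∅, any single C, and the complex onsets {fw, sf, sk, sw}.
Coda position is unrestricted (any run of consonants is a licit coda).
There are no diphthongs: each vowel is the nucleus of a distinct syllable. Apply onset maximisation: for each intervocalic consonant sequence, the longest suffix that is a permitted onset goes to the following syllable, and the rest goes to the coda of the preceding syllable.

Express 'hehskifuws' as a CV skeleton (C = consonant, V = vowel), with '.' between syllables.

CVC.CCV.CVCC

Vowels present: e, i, u; each is a nucleus, giving 3 syllables.
σ1/σ2 boundary: cluster /hsk/ — the longest permitted-onset suffix is /sk/; onset = /sk/, preceding coda = /h/.
σ2/σ3 boundary: just /f/ — single C goes to the following onset.
Result: heh.ski.fuws.
Mapping each syllable to C/V: /heh/ → CVC, /ski/ → CCV, /fuws/ → CVCC.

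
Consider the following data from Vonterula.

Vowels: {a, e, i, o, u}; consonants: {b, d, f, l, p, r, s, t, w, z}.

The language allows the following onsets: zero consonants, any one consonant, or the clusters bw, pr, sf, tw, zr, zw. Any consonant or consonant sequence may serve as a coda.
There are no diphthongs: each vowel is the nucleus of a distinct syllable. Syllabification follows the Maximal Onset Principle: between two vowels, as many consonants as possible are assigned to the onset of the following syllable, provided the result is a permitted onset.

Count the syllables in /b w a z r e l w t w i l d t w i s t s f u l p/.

Vowels present: a, e, i, i, u; each is a nucleus, giving 5 syllables.

5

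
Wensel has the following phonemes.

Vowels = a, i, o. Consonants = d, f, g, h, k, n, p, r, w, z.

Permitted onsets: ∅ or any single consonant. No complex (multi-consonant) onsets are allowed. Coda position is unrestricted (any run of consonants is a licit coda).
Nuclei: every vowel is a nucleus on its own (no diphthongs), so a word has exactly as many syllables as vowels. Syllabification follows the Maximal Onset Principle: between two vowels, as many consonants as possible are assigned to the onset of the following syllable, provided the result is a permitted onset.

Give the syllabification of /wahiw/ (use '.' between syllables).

Nuclei (vowels): a, i → 2 syllables.
σ1/σ2 boundary: just /h/ — single C goes to the following onset.

wa.hiw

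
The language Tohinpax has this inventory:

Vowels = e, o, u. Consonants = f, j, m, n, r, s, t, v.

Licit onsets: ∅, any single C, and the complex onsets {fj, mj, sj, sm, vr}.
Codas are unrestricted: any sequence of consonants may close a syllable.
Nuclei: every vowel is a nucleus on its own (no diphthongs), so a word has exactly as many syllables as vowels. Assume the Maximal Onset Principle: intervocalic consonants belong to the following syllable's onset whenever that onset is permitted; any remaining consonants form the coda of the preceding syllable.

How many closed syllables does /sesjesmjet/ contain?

The vowels are e, e, e — 3 nuclei, so 3 syllables.
V1 /e/ – V2 /e/: cluster /sj/ — /sj/ is itself a permitted onset, so the whole cluster goes right; preceding coda = ∅.
V2 /e/ – V3 /e/: cluster /smj/ — the longest permitted-onset suffix is /mj/; onset = /mj/, preceding coda = /s/.
Syllabification: se.sjes.mjet.
Classifying each syllable: /se/ (open), /sjes/ (closed), /mjet/ (closed).
Closed syllables: 2.

2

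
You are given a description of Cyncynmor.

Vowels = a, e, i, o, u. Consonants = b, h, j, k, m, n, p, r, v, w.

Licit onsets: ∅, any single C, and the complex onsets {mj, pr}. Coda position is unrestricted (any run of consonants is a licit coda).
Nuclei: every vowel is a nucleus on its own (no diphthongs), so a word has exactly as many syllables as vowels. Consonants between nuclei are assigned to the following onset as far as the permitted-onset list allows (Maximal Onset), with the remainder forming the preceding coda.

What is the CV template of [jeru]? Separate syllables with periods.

The vowels are e, u — 2 nuclei, so 2 syllables.
/e…u/ gap (V1→V2): /r/ → onset of the next syllable (single consonants are always licit onsets).
Syllabification: je.ru.
Mapping each syllable to C/V: /je/ → CV, /ru/ → CV.

CV.CV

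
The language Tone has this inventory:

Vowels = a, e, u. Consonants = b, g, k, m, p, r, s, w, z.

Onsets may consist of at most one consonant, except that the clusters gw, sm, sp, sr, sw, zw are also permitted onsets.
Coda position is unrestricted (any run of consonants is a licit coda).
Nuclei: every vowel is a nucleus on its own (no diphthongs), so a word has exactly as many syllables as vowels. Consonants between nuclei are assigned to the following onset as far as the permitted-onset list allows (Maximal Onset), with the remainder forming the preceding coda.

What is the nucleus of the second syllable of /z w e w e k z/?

The vowels are e, e — 2 nuclei, so 2 syllables.
The second nucleus (vowel 2 from the left) is /e/.

e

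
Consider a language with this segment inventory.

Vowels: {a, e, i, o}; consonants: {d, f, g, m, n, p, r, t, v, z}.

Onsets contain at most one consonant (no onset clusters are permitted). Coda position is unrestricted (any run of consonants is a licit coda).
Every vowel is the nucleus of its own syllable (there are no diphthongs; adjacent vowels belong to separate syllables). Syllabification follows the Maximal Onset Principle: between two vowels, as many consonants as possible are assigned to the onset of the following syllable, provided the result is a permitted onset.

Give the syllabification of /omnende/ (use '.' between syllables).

om.nen.de

Nuclei (vowels): o, e, e → 3 syllables.
σ1/σ2 boundary: /mn/ splits as /m/ + /n/ (/n/ is the longest suffix that is a licit onset).
σ2/σ3 boundary: cluster /nd/ — the longest permitted-onset suffix is /d/; onset = /d/, preceding coda = /n/.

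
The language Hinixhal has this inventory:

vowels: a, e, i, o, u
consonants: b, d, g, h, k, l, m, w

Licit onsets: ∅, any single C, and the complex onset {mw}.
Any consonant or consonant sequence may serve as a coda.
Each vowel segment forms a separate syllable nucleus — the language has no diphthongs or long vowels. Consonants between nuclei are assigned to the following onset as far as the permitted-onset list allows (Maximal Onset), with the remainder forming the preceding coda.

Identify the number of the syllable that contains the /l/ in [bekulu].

3

Vowels present: e, u, u; each is a nucleus, giving 3 syllables.
σ1/σ2 boundary: just /k/ — single C goes to the following onset.
σ2/σ3 boundary: /l/ is a single consonant, so it becomes the next onset.
Syllabification: be.ku.lu.
The /l/ is in the onset of syllable 3 (/lu/).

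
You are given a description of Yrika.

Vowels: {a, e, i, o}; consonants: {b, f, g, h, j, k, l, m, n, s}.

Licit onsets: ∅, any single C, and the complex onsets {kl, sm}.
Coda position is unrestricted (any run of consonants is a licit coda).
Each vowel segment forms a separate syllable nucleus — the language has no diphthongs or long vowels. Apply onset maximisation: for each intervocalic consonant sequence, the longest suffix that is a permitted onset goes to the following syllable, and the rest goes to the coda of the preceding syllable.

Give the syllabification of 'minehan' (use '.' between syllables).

Vowels present: i, e, a; each is a nucleus, giving 3 syllables.
Between /i/ (V1) and /e/ (V2): /n/ → onset of the next syllable (single consonants are always licit onsets).
Between /e/ (V2) and /a/ (V3): just /h/ — single C goes to the following onset.

mi.ne.han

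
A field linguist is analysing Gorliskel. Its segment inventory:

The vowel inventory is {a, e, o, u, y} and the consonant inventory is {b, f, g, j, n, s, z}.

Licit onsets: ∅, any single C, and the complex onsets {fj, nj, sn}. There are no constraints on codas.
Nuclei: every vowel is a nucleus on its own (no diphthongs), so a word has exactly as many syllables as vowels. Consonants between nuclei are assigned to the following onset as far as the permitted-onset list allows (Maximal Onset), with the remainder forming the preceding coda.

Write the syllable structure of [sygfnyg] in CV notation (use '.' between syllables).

CVCC.CVC

The vowels are y, y — 2 nuclei, so 2 syllables.
σ1/σ2 boundary: /gfn/ splits as /gf/ + /n/ (/n/ is the longest suffix that is a licit onset).
Result: sygf.nyg.
Mapping each syllable to C/V: /sygf/ → CVCC, /nyg/ → CVC.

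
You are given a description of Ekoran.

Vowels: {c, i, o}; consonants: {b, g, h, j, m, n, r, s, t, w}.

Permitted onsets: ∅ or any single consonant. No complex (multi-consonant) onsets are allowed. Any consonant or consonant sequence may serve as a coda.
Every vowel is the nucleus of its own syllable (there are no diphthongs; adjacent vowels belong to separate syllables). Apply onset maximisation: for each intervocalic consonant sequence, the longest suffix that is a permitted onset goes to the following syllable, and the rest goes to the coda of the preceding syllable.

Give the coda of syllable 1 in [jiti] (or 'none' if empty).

none

The vowels are i, i — 2 nuclei, so 2 syllables.
/i…i/ gap (V1→V2): just /t/ — single C goes to the following onset.
Result: ji.ti.
Syllable 1 is /ji/: onset /j/, nucleus /i/, coda ∅.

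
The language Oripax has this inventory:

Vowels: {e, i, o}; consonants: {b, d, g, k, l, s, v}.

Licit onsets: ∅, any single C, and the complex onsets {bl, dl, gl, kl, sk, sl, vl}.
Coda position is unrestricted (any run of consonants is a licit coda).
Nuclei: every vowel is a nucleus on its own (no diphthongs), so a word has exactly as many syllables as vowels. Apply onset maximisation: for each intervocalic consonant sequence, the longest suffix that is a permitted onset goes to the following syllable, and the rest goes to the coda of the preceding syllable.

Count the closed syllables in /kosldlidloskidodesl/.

2

The vowels are o, i, o, i, o, e — 6 nuclei, so 6 syllables.
Between /o/ (V1) and /i/ (V2): /sldl/ — longest licit onset from the right is /dl/, leaving /sl/ as coda.
Between /i/ (V2) and /o/ (V3): /dl/ — entire cluster is a permitted onset → onset /dl/, coda ∅.
Between /o/ (V3) and /i/ (V4): /sk/ is a licit onset in full, so it all attaches to the next syllable.
Between /i/ (V4) and /o/ (V5): /d/ is a single consonant, so it becomes the next onset.
Between /o/ (V5) and /e/ (V6): /d/ is a single consonant, so it becomes the next onset.
Syllabification: kosl.dli.dlo.ski.do.desl.
Classifying each syllable: /kosl/ (closed), /dli/ (open), /dlo/ (open), /ski/ (open), /do/ (open), /desl/ (closed).
Closed syllables: 2.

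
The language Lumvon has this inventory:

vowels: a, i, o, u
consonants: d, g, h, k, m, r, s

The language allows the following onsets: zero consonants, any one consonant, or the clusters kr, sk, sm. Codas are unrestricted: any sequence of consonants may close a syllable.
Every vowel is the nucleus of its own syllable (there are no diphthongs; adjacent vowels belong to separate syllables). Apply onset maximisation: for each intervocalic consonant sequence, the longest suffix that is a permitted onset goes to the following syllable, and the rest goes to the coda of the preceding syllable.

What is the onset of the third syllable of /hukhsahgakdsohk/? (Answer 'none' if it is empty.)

Nuclei (vowels): u, a, a, o → 4 syllables.
V1 /u/ – V2 /a/: cluster /khs/ — the longest permitted-onset suffix is /s/; onset = /s/, preceding coda = /kh/.
V2 /a/ – V3 /a/: /hg/ splits as /h/ + /g/ (/g/ is the longest suffix that is a licit onset).
V3 /a/ – V4 /o/: /kds/ — longest licit onset from the right is /s/, leaving /kd/ as coda.
So the parse is hukh.sah.gakd.sohk.
Syllable 3 is /gakd/: onset /g/, nucleus /a/, coda /kd/.

g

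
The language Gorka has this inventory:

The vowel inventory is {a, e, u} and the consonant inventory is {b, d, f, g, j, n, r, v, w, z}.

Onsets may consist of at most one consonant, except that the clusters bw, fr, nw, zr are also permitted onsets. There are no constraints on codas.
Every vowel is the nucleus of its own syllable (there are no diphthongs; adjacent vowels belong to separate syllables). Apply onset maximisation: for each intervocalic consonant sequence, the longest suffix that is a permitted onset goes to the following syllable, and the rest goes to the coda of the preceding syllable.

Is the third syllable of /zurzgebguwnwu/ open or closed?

The vowels are u, e, u, u — 4 nuclei, so 4 syllables.
V1 /u/ – V2 /e/: cluster /rzg/ — the longest permitted-onset suffix is /g/; onset = /g/, preceding coda = /rz/.
V2 /e/ – V3 /u/: /bg/ splits as /b/ + /g/ (/g/ is the longest suffix that is a licit onset).
V3 /u/ – V4 /u/: /wnw/; trying suffixes from longest down, /nw/ is the first permitted one, so coda /w/ | onset /nw/.
Result: zurz.geb.guw.nwu.
Syllable 3 is /guw/ with coda /w/, so it is closed.

closed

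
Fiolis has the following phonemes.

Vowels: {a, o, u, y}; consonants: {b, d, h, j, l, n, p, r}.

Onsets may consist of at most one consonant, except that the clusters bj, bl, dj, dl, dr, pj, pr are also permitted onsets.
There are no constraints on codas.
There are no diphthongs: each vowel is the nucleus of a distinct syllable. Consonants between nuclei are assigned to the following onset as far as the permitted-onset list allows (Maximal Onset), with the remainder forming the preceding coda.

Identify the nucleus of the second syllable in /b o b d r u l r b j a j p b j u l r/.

u

Vowels present: o, u, a, u; each is a nucleus, giving 4 syllables.
The second nucleus (vowel 2 from the left) is /u/.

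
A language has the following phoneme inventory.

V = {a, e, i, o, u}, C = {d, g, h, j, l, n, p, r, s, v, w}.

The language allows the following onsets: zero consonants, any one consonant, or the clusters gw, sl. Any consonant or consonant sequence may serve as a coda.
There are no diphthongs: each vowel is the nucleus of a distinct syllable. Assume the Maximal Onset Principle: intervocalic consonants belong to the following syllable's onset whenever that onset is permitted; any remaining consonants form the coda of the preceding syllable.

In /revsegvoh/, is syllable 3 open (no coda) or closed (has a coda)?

Vowels present: e, e, o; each is a nucleus, giving 3 syllables.
Between /e/ (V1) and /e/ (V2): cluster /vs/ — the longest permitted-onset suffix is /s/; onset = /s/, preceding coda = /v/.
Between /e/ (V2) and /o/ (V3): /gv/; trying suffixes from longest down, /v/ is the first permitted one, so coda /g/ | onset /v/.
Putting it together: rev.seg.voh.
Syllable 3 is /voh/ with coda /h/, so it is closed.

closed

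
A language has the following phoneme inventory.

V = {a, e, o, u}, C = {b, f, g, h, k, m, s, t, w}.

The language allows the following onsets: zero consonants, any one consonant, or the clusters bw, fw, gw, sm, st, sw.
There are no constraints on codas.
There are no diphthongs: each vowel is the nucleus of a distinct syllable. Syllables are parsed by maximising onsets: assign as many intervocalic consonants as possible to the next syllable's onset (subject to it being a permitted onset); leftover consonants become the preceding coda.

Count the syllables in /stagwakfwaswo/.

Nuclei (vowels): a, a, a, o → 4 syllables.

4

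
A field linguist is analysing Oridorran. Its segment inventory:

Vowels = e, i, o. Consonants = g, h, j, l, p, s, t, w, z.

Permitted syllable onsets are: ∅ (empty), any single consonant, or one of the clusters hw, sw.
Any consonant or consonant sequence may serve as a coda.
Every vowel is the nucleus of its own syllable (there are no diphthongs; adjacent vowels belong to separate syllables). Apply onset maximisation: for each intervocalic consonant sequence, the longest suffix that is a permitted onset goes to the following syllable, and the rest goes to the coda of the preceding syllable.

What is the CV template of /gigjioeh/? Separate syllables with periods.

CVC.CV.V.VC

Vowels present: i, i, o, e; each is a nucleus, giving 4 syllables.
V1 /i/ – V2 /i/: /gj/ — longest licit onset from the right is /j/, leaving /g/ as coda.
V2 /i/ – V3 /o/: nothing intervenes; syllable break is V.V.
V3 /o/ – V4 /e/: hiatus — the boundary sits between the two vowels.
So the parse is gig.ji.o.eh.
Mapping each syllable to C/V: /gig/ → CVC, /ji/ → CV, /o/ → V, /eh/ → VC.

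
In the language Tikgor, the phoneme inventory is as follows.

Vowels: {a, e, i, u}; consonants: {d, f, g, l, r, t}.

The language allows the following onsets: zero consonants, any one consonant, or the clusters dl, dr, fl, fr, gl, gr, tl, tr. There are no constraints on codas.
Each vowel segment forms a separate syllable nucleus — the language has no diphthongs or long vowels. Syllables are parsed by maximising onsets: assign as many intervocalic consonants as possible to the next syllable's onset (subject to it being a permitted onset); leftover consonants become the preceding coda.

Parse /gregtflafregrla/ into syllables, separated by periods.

The vowels are e, a, e, a — 4 nuclei, so 4 syllables.
σ1/σ2 boundary: /gtfl/ splits as /gt/ + /fl/ (/fl/ is the longest suffix that is a licit onset).
σ2/σ3 boundary: /fr/ is a licit onset in full, so it all attaches to the next syllable.
σ3/σ4 boundary: cluster /grl/ — the longest permitted-onset suffix is /l/; onset = /l/, preceding coda = /gr/.

gregt.fla.fregr.la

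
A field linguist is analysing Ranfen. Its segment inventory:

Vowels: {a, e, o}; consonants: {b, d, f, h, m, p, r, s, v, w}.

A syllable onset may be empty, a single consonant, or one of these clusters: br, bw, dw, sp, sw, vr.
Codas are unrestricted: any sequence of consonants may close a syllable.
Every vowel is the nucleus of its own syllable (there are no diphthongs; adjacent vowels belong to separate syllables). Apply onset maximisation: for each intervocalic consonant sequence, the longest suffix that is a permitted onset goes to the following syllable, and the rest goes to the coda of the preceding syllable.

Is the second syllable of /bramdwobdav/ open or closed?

closed

Vowels present: a, o, a; each is a nucleus, giving 3 syllables.
Between /a/ (V1) and /o/ (V2): cluster /mdw/ — the longest permitted-onset suffix is /dw/; onset = /dw/, preceding coda = /m/.
Between /o/ (V2) and /a/ (V3): /bd/; trying suffixes from longest down, /d/ is the first permitted one, so coda /b/ | onset /d/.
So the parse is bram.dwob.dav.
Syllable 2 is /dwob/ with coda /b/, so it is closed.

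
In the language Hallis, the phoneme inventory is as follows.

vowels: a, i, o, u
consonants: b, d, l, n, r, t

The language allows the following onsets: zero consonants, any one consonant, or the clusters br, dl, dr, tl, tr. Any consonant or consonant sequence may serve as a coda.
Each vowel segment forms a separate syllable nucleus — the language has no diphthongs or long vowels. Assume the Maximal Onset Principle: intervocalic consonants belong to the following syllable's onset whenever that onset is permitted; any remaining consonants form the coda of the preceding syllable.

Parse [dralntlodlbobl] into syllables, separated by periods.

draln.tlodl.bobl

Vowels present: a, o, o; each is a nucleus, giving 3 syllables.
/a…o/ gap (V1→V2): /lntl/ splits as /ln/ + /tl/ (/tl/ is the longest suffix that is a licit onset).
/o…o/ gap (V2→V3): /dlb/; trying suffixes from longest down, /b/ is the first permitted one, so coda /dl/ | onset /b/.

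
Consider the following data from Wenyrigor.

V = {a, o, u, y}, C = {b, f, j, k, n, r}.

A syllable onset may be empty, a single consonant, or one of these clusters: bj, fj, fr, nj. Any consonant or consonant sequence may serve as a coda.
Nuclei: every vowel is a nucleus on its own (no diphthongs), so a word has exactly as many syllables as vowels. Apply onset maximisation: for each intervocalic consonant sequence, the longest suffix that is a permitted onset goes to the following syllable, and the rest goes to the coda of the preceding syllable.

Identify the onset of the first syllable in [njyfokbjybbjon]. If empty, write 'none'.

nj

Nuclei (vowels): y, o, y, o → 4 syllables.
Between /y/ (V1) and /o/ (V2): /f/ → onset of the next syllable (single consonants are always licit onsets).
Between /o/ (V2) and /y/ (V3): /kbj/; trying suffixes from longest down, /bj/ is the first permitted one, so coda /k/ | onset /bj/.
Between /y/ (V3) and /o/ (V4): /bbj/ — longest licit onset from the right is /bj/, leaving /b/ as coda.
Syllabification: njy.fok.bjyb.bjon.
Syllable 1 is /njy/: onset /nj/, nucleus /y/, coda ∅.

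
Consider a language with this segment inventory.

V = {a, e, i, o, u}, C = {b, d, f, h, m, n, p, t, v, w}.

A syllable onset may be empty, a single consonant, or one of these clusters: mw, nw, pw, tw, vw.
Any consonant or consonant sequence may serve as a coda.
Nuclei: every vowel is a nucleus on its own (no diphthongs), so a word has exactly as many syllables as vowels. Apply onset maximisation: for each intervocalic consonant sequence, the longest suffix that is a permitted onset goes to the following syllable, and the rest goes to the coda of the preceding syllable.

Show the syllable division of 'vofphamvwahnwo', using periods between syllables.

vofp.ham.vwah.nwo

Vowels present: o, a, a, o; each is a nucleus, giving 4 syllables.
V1 /o/ – V2 /a/: /fph/; trying suffixes from longest down, /h/ is the first permitted one, so coda /fp/ | onset /h/.
V2 /a/ – V3 /a/: cluster /mvw/ — the longest permitted-onset suffix is /vw/; onset = /vw/, preceding coda = /m/.
V3 /a/ – V4 /o/: /hnw/; trying suffixes from longest down, /nw/ is the first permitted one, so coda /h/ | onset /nw/.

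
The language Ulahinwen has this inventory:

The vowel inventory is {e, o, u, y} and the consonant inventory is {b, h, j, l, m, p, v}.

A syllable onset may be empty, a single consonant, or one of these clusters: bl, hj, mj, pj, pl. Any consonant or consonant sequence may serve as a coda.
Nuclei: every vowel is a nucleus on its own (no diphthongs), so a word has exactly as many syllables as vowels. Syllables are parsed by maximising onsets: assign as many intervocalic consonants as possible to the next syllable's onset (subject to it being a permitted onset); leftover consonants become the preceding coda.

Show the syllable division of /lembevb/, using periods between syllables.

lem.bevb

Vowels present: e, e; each is a nucleus, giving 2 syllables.
V1 /e/ – V2 /e/: cluster /mb/ — the longest permitted-onset suffix is /b/; onset = /b/, preceding coda = /m/.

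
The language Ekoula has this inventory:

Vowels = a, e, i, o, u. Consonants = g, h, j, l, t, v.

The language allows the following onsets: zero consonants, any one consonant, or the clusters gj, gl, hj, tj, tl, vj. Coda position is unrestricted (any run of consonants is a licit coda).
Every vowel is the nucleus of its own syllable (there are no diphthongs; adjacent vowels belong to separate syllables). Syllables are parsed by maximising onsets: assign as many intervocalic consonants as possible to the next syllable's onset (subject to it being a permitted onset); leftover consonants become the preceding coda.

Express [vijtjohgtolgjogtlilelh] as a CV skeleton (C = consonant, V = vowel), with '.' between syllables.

CVC.CCVCC.CVC.CCVC.CCV.CVCC

The vowels are i, o, o, o, i, e — 6 nuclei, so 6 syllables.
/i…o/ gap (V1→V2): /jtj/ — longest licit onset from the right is /tj/, leaving /j/ as coda.
/o…o/ gap (V2→V3): /hgt/ splits as /hg/ + /t/ (/t/ is the longest suffix that is a licit onset).
/o…o/ gap (V3→V4): /lgj/ — longest licit onset from the right is /gj/, leaving /l/ as coda.
/o…i/ gap (V4→V5): /gtl/; trying suffixes from longest down, /tl/ is the first permitted one, so coda /g/ | onset /tl/.
/i…e/ gap (V5→V6): just /l/ — single C goes to the following onset.
Syllabification: vij.tjohg.tol.gjog.tli.lelh.
Mapping each syllable to C/V: /vij/ → CVC, /tjohg/ → CCVCC, /tol/ → CVC, /gjog/ → CCVC, /tli/ → CCV, /lelh/ → CVCC.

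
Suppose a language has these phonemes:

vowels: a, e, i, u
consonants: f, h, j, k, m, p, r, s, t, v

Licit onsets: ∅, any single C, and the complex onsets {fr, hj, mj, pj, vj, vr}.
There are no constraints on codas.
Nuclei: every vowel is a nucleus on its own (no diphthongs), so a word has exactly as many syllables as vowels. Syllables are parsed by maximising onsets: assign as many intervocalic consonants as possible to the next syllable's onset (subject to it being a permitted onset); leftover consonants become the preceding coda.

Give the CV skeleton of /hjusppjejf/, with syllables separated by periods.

Nuclei (vowels): u, e → 2 syllables.
Between /u/ (V1) and /e/ (V2): /sppj/; trying suffixes from longest down, /pj/ is the first permitted one, so coda /sp/ | onset /pj/.
Syllabification: hjusp.pjejf.
Mapping each syllable to C/V: /hjusp/ → CCVCC, /pjejf/ → CCVCC.

CCVCC.CCVCC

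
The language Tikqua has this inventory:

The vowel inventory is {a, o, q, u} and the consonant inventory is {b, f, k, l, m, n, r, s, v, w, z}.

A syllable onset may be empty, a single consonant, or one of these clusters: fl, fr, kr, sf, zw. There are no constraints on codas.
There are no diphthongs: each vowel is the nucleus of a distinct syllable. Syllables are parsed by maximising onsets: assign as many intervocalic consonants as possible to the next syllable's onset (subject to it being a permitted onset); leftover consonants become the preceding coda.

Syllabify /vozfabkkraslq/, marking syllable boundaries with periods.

voz.fabk.kras.lq

The vowels are o, a, a, q — 4 nuclei, so 4 syllables.
V1 /o/ – V2 /a/: /zf/ — longest licit onset from the right is /f/, leaving /z/ as coda.
V2 /a/ – V3 /a/: /bkkr/ — longest licit onset from the right is /kr/, leaving /bk/ as coda.
V3 /a/ – V4 /q/: cluster /sl/ — the longest permitted-onset suffix is /l/; onset = /l/, preceding coda = /s/.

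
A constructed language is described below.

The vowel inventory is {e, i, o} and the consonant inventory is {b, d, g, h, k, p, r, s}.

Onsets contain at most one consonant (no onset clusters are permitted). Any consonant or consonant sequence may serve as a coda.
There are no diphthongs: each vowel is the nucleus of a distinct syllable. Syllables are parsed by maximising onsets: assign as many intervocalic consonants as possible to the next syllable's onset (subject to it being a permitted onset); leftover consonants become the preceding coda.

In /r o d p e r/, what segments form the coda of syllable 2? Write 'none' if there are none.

The vowels are o, e — 2 nuclei, so 2 syllables.
Between /o/ (V1) and /e/ (V2): /dp/; trying suffixes from longest down, /p/ is the first permitted one, so coda /d/ | onset /p/.
So the parse is rod.per.
Syllable 2 is /per/: onset /p/, nucleus /e/, coda /r/.

r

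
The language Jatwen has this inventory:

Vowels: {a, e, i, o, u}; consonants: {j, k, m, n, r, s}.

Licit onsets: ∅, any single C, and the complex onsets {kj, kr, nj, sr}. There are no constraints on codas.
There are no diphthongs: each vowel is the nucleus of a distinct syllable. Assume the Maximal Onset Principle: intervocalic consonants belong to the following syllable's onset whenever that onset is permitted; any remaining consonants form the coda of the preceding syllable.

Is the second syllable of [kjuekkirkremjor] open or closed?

closed

The vowels are u, e, i, e, o — 5 nuclei, so 5 syllables.
σ1/σ2 boundary: no consonants, so the boundary falls immediately after /u/.
σ2/σ3 boundary: /kk/ splits as /k/ + /k/ (/k/ is the longest suffix that is a licit onset).
σ3/σ4 boundary: /rkr/; trying suffixes from longest down, /kr/ is the first permitted one, so coda /r/ | onset /kr/.
σ4/σ5 boundary: cluster /mj/ — the longest permitted-onset suffix is /j/; onset = /j/, preceding coda = /m/.
Putting it together: kju.ek.kir.krem.jor.
Syllable 2 is /ek/ with coda /k/, so it is closed.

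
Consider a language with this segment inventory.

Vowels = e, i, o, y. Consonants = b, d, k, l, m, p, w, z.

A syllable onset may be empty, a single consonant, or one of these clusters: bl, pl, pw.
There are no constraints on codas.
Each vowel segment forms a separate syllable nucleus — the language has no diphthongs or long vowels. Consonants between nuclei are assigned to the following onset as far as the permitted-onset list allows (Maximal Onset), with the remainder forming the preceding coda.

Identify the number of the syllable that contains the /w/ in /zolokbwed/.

Nuclei (vowels): o, o, e → 3 syllables.
V1 /o/ – V2 /o/: /l/ → onset of the next syllable (single consonants are always licit onsets).
V2 /o/ – V3 /e/: /kbw/; trying suffixes from longest down, /w/ is the first permitted one, so coda /kb/ | onset /w/.
Syllabification: zo.lokb.wed.
The /w/ is in the onset of syllable 3 (/wed/).

3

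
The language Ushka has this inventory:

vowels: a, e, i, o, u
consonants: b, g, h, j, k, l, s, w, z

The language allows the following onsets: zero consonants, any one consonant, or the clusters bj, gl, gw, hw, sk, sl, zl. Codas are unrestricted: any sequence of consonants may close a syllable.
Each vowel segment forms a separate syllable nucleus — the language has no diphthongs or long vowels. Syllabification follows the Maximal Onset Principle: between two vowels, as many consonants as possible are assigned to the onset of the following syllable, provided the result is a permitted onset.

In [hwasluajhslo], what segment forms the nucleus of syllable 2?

u

Vowels present: a, u, a, o; each is a nucleus, giving 4 syllables.
The second nucleus (vowel 2 from the left) is /u/.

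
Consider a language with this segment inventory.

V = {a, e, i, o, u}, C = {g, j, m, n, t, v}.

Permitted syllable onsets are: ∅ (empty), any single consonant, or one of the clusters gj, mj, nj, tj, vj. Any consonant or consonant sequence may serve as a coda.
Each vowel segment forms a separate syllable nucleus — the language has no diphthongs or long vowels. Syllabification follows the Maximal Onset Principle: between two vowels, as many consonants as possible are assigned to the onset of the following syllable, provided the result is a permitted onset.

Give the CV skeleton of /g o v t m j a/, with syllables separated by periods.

CVCC.CCV

Vowels present: o, a; each is a nucleus, giving 2 syllables.
V1 /o/ – V2 /a/: /vtmj/ splits as /vt/ + /mj/ (/mj/ is the longest suffix that is a licit onset).
Syllabification: govt.mja.
Mapping each syllable to C/V: /govt/ → CVCC, /mja/ → CCV.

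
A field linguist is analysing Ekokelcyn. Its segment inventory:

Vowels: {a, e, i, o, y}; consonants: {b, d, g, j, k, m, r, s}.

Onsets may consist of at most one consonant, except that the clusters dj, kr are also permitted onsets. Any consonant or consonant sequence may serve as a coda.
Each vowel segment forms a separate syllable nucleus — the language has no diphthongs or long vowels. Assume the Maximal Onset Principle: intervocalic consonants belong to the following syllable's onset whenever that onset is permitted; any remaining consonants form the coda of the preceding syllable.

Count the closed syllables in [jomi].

0

Nuclei (vowels): o, i → 2 syllables.
Between /o/ (V1) and /i/ (V2): /m/ → onset of the next syllable (single consonants are always licit onsets).
Putting it together: jo.mi.
Classifying each syllable: /jo/ (open), /mi/ (open).
Closed syllables: 0.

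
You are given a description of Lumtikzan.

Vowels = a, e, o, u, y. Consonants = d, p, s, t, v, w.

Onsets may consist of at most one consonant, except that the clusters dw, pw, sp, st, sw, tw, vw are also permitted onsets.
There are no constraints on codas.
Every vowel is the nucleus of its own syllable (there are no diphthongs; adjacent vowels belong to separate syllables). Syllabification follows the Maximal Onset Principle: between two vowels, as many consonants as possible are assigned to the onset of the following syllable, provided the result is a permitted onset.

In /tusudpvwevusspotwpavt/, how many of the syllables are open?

2

The vowels are u, u, e, u, o, a — 6 nuclei, so 6 syllables.
Between /u/ (V1) and /u/ (V2): /s/ → onset of the next syllable (single consonants are always licit onsets).
Between /u/ (V2) and /e/ (V3): /dpvw/ — longest licit onset from the right is /vw/, leaving /dp/ as coda.
Between /e/ (V3) and /u/ (V4): just /v/ — single C goes to the following onset.
Between /u/ (V4) and /o/ (V5): /ssp/ splits as /s/ + /sp/ (/sp/ is the longest suffix that is a licit onset).
Between /o/ (V5) and /a/ (V6): /twp/ splits as /tw/ + /p/ (/p/ is the longest suffix that is a licit onset).
Putting it together: tu.sudp.vwe.vus.spotw.pavt.
Classifying each syllable: /tu/ (open), /sudp/ (closed), /vwe/ (open), /vus/ (closed), /spotw/ (closed), /pavt/ (closed).
Open syllables: 2.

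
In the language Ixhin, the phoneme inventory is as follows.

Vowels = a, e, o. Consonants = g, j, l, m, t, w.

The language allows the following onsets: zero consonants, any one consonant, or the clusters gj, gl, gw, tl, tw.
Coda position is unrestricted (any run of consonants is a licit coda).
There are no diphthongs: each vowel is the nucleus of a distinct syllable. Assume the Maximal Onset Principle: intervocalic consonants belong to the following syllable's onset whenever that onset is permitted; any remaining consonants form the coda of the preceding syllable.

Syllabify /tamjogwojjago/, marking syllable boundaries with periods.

tam.jo.gwoj.ja.go

The vowels are a, o, o, a, o — 5 nuclei, so 5 syllables.
σ1/σ2 boundary: /mj/; trying suffixes from longest down, /j/ is the first permitted one, so coda /m/ | onset /j/.
σ2/σ3 boundary: /gw/ — entire cluster is a permitted onset → onset /gw/, coda ∅.
σ3/σ4 boundary: /jj/ splits as /j/ + /j/ (/j/ is the longest suffix that is a licit onset).
σ4/σ5 boundary: /g/ → onset of the next syllable (single consonants are always licit onsets).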